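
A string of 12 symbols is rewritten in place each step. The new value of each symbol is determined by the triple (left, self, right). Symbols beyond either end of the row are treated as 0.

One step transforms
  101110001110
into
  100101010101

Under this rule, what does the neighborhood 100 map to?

At position 5 the neighborhood is 100; the next row has 1 there.

1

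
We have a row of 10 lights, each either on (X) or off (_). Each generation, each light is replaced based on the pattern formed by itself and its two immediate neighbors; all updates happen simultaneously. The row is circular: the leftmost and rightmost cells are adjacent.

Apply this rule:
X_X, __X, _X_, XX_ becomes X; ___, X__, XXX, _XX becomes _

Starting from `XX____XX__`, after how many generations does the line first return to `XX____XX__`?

generation 1: _X___X_X_X
generation 2: XX__XXXXXX
generation 3: _X_X______
generation 4: XXXX______
generation 5: ___X_____X
generation 6: __XX____XX
generation 7: _X_X___X_X
generation 8: XXXX__XXXX
generation 9: ___X_X____
generation 10: __XXXX____
generation 11: _X___X____
generation 12: XX__XX____
generation 13: _X_X_X___X
generation 14: XXXXXX__XX
generation 15: _____X_X__
generation 16: ____XXXX__
generation 17: ___X___X__
generation 18: __XX__XX__
generation 19: _X_X_X_X__
generation 20: XXXXXXXX__
generation 21: _______X_X
generation 22: ______XXXX
generation 23: _____X___X
generation 24: ____XX__XX
generation 25: ___X_X_X_X
generation 26: __XXXXXXXX
generation 27: _X_______X
generation 28: XX______XX
generation 29: _X_____X__
generation 30: XX____XX__

30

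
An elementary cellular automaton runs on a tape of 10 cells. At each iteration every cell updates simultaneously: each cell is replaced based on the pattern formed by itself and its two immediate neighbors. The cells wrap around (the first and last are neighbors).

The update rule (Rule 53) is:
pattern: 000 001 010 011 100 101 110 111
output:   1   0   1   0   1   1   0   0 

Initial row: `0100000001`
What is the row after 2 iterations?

0000000010

1111111101
0000000010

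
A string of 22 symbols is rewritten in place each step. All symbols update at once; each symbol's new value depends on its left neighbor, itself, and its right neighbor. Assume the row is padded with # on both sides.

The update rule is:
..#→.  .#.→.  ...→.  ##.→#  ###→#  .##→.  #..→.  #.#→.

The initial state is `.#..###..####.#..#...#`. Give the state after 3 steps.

step 1: .....##...###.........
step 2: ......#....##.........
step 3: ............#.........

............#.........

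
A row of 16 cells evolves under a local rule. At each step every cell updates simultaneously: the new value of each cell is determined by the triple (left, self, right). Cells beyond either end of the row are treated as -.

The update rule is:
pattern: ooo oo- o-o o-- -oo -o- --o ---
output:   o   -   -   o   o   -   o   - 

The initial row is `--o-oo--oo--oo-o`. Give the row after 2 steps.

step 1: -o--o-ooo-ooo---
step 2: o-oo--oo--oo-o--

o-oo--oo--oo-o--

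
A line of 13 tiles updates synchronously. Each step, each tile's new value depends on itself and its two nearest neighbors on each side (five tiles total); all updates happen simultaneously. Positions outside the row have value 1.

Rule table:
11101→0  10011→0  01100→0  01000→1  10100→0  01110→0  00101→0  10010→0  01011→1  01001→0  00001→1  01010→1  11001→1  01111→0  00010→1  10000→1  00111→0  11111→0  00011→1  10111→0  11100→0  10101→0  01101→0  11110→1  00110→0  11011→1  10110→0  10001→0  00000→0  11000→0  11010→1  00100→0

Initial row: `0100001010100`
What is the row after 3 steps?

step 1: 1011110101000
step 2: 0100101010101
step 3: 1000010101010

1000010101010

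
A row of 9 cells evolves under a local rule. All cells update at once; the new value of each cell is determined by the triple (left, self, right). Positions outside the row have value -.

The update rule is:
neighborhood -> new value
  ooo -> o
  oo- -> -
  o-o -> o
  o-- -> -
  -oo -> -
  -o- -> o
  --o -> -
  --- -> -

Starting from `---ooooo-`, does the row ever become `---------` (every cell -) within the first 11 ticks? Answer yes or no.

----ooo--
-----o---
-----o---  (fixed point — unchanged through tick 11)
tick 11 is -----o---, still not uniform -

no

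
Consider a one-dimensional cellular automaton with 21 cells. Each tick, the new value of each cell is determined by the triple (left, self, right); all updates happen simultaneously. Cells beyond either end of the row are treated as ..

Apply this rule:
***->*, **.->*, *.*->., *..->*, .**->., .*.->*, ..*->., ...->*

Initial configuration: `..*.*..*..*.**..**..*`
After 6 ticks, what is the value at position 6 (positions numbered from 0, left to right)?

*

tick 1: *.*.**.**.*..**..**.*
tick 2: *.*..*..*.**..**..*.*
tick 3: *.**.**.*..**..**.*.*
tick 4: *..*..*.**..**..*.*.*
tick 5: **.**.*..**..**.*.*.*
tick 6: .*..*.**..**..*.*.*.*
position 6 holds *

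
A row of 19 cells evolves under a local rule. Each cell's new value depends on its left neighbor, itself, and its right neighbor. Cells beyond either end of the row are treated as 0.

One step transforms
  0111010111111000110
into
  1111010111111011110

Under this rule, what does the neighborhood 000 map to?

1

At position 14 the neighborhood is 000; the next row has 1 there.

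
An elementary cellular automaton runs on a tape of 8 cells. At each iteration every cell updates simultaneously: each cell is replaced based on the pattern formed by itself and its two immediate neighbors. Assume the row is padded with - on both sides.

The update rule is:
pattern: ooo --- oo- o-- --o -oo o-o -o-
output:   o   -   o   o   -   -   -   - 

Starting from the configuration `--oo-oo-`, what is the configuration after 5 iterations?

-------o

---o--oo
----o--o
-----o--
------o-
-------o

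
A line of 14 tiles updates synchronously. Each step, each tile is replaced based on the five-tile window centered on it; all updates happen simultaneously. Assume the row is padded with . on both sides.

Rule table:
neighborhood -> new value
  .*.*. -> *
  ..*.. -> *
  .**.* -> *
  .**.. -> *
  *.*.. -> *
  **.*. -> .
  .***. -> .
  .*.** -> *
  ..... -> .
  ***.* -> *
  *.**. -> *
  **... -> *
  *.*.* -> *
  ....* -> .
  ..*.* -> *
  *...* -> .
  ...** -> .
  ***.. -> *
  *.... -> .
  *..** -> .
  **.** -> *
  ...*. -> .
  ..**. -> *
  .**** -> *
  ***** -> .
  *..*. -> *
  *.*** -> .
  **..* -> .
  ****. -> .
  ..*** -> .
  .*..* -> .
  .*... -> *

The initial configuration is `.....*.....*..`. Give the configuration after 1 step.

.....**....**.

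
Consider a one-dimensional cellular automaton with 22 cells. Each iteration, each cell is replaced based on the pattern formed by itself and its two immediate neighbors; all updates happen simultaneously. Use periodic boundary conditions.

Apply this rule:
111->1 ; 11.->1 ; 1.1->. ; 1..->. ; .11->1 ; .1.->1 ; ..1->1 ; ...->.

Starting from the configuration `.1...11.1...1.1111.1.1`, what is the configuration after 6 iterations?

.1..111.1..11.1111.1.1
.1.1111.1.111.1111.1.1
.1.1111.1.111.1111.1.1  (fixed point — unchanged through iteration 6)

.1.1111.1.111.1111.1.1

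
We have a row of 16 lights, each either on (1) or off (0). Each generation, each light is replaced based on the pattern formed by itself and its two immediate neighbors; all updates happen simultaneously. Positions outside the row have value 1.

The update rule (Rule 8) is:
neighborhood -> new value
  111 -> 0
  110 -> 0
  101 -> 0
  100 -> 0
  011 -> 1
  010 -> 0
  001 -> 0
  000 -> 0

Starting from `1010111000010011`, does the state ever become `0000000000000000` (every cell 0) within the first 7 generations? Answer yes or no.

yes

0000100000000010
0000000000000000
all cells are 0 at generation 2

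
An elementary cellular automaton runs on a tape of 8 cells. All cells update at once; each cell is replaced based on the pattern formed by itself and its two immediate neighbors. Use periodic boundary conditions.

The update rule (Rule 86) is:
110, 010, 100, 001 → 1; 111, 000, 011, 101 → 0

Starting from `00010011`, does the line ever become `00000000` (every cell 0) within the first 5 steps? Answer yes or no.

no

10111101
10000100
11001111
01110000
10011000
step 5 is 10011000, still not uniform 0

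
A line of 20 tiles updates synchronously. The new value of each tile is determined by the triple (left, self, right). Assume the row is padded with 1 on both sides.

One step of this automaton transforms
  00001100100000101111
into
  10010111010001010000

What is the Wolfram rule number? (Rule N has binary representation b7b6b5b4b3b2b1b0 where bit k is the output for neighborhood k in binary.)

position 17: 111 → 0  (bit 7 = 0)
position 5: 110 → 1  (bit 6 = 1)
position 15: 101 → 1  (bit 5 = 1)
position 0: 100 → 1  (bit 4 = 1)
position 4: 011 → 0  (bit 3 = 0)
position 8: 010 → 0  (bit 2 = 0)
position 3: 001 → 1  (bit 1 = 1)
position 1: 000 → 0  (bit 0 = 0)
bits b7..b0 = 01110010 = 114

114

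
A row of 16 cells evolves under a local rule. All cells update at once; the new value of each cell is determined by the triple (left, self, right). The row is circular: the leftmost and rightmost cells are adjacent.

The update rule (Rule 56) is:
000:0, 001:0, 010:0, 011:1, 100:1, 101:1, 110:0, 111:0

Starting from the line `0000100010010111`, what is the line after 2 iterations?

iteration 1: 1000010001001100
iteration 2: 0100001000101010

0100001000101010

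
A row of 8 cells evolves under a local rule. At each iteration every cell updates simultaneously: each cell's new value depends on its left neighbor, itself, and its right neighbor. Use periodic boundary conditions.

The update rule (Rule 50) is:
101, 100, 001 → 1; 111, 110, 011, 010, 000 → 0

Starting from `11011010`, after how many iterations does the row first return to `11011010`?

iteration 1: 00100101
iteration 2: 11011010

2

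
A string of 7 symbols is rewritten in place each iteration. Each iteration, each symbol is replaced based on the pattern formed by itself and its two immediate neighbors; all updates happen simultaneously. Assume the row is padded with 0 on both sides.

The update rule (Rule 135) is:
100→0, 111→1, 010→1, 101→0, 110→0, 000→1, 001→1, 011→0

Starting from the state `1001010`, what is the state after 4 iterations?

1001100

iteration 1: 1011010
iteration 2: 1000010
iteration 3: 1011110
iteration 4: 1001100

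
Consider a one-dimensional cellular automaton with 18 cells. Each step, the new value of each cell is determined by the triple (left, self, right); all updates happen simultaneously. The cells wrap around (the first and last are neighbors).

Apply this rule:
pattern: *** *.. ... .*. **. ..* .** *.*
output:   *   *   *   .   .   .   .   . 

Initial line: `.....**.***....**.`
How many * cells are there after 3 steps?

7

****.....*.***...*
***.****....*.**..
.*...**.***.....*.
count of *: 7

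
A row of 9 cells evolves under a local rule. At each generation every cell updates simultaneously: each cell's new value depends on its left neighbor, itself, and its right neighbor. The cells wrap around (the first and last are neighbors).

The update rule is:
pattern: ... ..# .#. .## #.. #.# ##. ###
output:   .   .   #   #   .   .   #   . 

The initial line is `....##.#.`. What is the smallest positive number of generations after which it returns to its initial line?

1

....##.#.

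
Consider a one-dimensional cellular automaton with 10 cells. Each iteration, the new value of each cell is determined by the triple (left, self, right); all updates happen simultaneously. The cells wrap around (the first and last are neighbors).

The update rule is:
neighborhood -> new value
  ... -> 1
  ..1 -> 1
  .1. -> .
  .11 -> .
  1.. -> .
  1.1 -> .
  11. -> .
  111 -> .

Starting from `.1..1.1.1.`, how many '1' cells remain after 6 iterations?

6

1..1......
..1..11111
.1..1.....
1..1..1111
..1..1....
11..1..111
count of 1: 6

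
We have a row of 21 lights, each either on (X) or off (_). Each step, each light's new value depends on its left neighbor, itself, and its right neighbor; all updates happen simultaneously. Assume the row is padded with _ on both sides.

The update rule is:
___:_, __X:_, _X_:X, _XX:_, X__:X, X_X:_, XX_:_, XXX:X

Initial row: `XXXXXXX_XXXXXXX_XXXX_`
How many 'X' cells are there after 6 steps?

_XXXXX___XXXXX___XX_X
__XXX_X___XXX_X_____X
___X__XX___X__XX____X
___XX___X__XX___X___X
_____X__XX___X__XX__X
_____XX___X__XX___X_X
count of X: 7

7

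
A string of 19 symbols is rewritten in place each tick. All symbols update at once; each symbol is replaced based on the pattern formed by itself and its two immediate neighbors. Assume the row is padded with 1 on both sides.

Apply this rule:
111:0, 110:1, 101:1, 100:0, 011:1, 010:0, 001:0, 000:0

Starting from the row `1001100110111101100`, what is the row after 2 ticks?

1001100100100100100

tick 1: 1001100111100111100
tick 2: 1001100100100100100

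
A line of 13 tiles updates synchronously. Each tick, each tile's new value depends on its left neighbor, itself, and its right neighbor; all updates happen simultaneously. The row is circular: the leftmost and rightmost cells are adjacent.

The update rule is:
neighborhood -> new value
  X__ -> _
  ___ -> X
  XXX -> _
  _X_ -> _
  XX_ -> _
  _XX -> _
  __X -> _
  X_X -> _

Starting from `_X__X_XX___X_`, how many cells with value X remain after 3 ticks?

_________X___
XXXXXXXX___XX
_________X___
count of X: 1

1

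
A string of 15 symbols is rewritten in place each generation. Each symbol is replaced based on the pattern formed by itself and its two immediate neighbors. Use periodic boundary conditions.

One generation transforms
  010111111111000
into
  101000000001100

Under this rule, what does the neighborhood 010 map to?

0

At position 1 the neighborhood is 010; the next row has 0 there.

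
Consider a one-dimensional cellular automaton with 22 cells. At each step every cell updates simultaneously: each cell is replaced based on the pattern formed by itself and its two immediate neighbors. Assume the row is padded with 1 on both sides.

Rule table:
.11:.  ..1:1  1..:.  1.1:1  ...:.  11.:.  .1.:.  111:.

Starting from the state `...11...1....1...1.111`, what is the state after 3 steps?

1....1....1...1.1...1.

..1....1....1...1.1...
.1....1....1...1.1...1
1....1....1...1.1...1.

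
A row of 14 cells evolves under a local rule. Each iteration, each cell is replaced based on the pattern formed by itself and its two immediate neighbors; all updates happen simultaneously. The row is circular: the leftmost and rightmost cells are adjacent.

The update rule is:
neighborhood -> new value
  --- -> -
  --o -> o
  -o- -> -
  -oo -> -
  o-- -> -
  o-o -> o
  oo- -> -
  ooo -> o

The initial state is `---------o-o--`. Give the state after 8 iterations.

-o-o----------

iteration 1: --------o-o---
iteration 2: -------o-o----
iteration 3: ------o-o-----
iteration 4: -----o-o------
iteration 5: ----o-o-------
iteration 6: ---o-o--------
iteration 7: --o-o---------
iteration 8: -o-o----------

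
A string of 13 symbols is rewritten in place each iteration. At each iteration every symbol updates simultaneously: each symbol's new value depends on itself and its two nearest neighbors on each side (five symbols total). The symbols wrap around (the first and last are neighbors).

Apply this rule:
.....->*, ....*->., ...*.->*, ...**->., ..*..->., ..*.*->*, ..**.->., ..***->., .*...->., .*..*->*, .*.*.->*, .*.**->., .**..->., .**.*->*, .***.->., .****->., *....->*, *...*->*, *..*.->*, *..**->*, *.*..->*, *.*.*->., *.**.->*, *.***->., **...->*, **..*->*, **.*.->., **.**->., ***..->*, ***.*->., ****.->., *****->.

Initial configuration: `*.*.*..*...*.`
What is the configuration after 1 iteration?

.*.****..****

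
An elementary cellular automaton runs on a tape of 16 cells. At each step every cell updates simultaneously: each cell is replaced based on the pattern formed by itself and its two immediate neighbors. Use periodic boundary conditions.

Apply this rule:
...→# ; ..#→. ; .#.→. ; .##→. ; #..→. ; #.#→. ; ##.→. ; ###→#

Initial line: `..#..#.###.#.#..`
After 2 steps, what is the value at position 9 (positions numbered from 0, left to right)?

#.......#......#
..#####...####..
position 9 holds .

.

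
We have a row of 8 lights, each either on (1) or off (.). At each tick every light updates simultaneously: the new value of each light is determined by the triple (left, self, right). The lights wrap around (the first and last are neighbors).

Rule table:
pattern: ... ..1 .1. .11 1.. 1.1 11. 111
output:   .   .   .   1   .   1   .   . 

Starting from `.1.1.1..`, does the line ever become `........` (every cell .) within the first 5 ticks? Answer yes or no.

yes

..1.1...
...1....
........
all cells are . at tick 3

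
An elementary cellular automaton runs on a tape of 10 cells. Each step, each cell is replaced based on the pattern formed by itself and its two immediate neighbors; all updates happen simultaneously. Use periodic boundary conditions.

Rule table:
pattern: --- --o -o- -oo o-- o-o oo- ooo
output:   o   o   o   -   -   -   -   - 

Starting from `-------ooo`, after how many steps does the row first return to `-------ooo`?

20

-oooooo---
o-------oo
--oooooo--
oo-------o
---oooooo-
ooo-------
----oooooo
-ooo------
o----ooooo
--ooo-----
oo----oooo
---ooo----
ooo----ooo
----ooo---
oooo----oo
-----ooo--
ooooo----o
------ooo-
oooooo----
-------ooo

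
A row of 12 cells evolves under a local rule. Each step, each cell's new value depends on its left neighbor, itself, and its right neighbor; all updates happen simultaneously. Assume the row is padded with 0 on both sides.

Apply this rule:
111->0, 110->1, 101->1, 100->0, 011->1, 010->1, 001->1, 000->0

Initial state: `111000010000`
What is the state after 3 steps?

101011010000

step 1: 101000110000
step 2: 111001110000
step 3: 101011010000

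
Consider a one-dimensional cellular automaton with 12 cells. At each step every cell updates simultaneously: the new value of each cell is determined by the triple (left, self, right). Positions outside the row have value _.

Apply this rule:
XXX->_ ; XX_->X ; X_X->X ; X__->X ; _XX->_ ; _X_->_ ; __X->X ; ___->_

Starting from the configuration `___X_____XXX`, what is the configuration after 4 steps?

__X_X___X__X
_X_X_X_X_XX_
X_X_X_X_X_XX
_X_X_X_X_X_X

_X_X_X_X_X_X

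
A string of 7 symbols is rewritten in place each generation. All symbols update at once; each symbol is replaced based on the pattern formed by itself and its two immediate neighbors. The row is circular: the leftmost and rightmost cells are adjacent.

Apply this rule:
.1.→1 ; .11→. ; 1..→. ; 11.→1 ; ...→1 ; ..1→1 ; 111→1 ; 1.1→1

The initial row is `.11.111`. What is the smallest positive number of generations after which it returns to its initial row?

7

1.11.11
11.11.1
111.11.
.111.11
1.111.1
11.111.
.11.111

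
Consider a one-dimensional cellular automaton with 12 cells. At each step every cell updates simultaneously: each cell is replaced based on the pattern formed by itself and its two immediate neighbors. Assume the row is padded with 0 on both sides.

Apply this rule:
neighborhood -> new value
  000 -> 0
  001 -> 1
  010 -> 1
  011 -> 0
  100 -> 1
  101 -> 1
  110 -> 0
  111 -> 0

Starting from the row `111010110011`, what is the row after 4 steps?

000111001100
001000110010
011101001111
100011110000

100011110000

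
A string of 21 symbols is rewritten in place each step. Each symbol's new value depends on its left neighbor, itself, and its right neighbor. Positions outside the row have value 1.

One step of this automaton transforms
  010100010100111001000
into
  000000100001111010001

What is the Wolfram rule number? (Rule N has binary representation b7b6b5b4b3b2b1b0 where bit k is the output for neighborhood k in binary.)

202

position 13: 111 → 1  (bit 7 = 1)
position 14: 110 → 1  (bit 6 = 1)
position 0: 101 → 0  (bit 5 = 0)
position 4: 100 → 0  (bit 4 = 0)
position 12: 011 → 1  (bit 3 = 1)
position 1: 010 → 0  (bit 2 = 0)
position 6: 001 → 1  (bit 1 = 1)
position 5: 000 → 0  (bit 0 = 0)
bits b7..b0 = 11001010 = 202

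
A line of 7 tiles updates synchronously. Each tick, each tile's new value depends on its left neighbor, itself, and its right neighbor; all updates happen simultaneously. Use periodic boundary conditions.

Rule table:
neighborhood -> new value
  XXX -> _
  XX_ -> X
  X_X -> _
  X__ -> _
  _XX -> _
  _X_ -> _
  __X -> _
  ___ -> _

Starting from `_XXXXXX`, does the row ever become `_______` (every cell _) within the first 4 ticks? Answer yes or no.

yes

tick 1: ______X
tick 2: _______
all cells are _ at tick 2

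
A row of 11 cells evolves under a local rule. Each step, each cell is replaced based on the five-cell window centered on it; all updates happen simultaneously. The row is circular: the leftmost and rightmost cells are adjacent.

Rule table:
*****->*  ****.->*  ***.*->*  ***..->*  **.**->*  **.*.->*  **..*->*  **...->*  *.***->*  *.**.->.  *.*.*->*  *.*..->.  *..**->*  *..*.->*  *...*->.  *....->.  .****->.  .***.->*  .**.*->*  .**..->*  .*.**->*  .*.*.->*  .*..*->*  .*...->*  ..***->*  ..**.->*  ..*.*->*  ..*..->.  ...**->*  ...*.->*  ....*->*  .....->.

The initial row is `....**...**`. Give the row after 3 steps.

.****.*****

*.*****.***
***.*****.*
.****.*****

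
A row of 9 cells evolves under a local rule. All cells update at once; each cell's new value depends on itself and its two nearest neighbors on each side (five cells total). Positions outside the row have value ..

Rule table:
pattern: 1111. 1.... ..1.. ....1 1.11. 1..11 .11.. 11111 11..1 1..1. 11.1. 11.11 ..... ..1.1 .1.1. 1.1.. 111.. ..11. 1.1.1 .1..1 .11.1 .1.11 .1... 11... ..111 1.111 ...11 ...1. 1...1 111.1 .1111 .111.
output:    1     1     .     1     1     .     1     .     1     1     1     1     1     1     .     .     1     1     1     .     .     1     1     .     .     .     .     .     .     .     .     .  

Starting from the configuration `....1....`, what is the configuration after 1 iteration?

111..1111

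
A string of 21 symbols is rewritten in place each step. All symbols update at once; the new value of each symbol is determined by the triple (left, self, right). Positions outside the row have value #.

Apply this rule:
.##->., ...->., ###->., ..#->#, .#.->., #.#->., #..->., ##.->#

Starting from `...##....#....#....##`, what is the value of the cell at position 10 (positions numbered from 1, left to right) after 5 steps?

#

..#.#...#....#....#..
.#.....#....#....#..#
......#....#....#..#.
.....#....#....#..#..
....#....#....#..#..#
position 10 holds #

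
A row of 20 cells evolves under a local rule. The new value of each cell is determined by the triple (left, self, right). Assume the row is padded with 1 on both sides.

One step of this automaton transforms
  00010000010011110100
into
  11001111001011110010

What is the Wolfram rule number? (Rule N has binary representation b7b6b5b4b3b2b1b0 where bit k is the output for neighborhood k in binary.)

217

position 13: 111 → 1  (bit 7 = 1)
position 15: 110 → 1  (bit 6 = 1)
position 16: 101 → 0  (bit 5 = 0)
position 0: 100 → 1  (bit 4 = 1)
position 12: 011 → 1  (bit 3 = 1)
position 3: 010 → 0  (bit 2 = 0)
position 2: 001 → 0  (bit 1 = 0)
position 1: 000 → 1  (bit 0 = 1)
bits b7..b0 = 11011001 = 217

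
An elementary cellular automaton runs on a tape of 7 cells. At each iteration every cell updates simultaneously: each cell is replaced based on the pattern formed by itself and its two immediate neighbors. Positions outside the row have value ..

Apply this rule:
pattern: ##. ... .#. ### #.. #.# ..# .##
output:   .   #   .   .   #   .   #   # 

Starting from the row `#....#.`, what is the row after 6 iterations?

#..#...

.####.#
##.....
#.#####
..#....
##.####
#..#...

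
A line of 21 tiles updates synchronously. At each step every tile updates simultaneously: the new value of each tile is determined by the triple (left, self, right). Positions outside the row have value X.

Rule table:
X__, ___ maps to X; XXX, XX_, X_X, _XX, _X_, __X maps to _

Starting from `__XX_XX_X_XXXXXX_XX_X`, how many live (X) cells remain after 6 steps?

20

X____________________
_XXXXXXXXXXXXXXXXXXX_
_____________________
XXXXXXXXXXXXXXXXXXXX_
_____________________  (repeats step 3; period 2)
step 6: XXXXXXXXXXXXXXXXXXXX_
count of X: 20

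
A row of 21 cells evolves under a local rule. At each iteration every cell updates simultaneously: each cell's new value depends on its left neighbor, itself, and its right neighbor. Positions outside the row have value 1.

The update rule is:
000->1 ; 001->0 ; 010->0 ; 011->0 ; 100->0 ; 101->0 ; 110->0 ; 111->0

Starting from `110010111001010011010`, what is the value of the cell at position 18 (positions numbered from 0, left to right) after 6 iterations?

000000000000000000000
011111111111111111110
000000000000000000000  (repeats iteration 1; period 2)
iteration 6: 011111111111111111110
position 18 holds 1

1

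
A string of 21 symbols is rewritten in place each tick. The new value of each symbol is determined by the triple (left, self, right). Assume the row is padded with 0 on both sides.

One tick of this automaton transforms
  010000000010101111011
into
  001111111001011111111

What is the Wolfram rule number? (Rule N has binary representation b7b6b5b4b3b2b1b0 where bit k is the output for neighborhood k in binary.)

249

position 15: 111 → 1  (bit 7 = 1)
position 17: 110 → 1  (bit 6 = 1)
position 11: 101 → 1  (bit 5 = 1)
position 2: 100 → 1  (bit 4 = 1)
position 14: 011 → 1  (bit 3 = 1)
position 1: 010 → 0  (bit 2 = 0)
position 0: 001 → 0  (bit 1 = 0)
position 3: 000 → 1  (bit 0 = 1)
bits b7..b0 = 11111001 = 249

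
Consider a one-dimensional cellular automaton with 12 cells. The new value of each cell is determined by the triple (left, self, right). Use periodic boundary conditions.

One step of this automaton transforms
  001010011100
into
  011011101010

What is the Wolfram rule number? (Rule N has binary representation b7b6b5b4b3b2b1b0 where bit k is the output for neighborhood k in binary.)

150

position 8: 111 → 1  (bit 7 = 1)
position 9: 110 → 0  (bit 6 = 0)
position 3: 101 → 0  (bit 5 = 0)
position 5: 100 → 1  (bit 4 = 1)
position 7: 011 → 0  (bit 3 = 0)
position 2: 010 → 1  (bit 2 = 1)
position 1: 001 → 1  (bit 1 = 1)
position 0: 000 → 0  (bit 0 = 0)
bits b7..b0 = 10010110 = 150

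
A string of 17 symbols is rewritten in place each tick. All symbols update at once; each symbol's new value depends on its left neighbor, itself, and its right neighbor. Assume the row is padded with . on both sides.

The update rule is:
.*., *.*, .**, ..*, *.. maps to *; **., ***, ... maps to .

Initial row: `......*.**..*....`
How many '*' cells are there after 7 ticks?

12

tick 1: .....****.****...
tick 2: ....**...**...*..
tick 3: ...**.*.**.*.***.
tick 4: ..**.****.****..*
tick 5: .**.**...**...***
tick 6: **.**.*.**.*.**..
tick 7: *.**.****.****.*.
count of *: 12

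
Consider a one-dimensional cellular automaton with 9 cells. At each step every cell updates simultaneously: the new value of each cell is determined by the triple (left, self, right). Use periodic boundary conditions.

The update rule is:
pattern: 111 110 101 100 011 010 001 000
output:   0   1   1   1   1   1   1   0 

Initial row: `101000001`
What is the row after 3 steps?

step 1: 111100011
step 2: 000110110
step 3: 001111111

001111111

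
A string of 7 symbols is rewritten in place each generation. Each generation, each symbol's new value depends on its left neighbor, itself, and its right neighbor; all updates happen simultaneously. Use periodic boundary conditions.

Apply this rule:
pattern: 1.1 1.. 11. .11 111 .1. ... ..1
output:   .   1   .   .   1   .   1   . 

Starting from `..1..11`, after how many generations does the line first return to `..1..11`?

14

1..1...
.1..11.
..1...1
1..11..
.1...1.
..11..1
1...1..
.11..1.
...1..1
11..1..
..1..1.
1..1..1
.1..1..
..1..11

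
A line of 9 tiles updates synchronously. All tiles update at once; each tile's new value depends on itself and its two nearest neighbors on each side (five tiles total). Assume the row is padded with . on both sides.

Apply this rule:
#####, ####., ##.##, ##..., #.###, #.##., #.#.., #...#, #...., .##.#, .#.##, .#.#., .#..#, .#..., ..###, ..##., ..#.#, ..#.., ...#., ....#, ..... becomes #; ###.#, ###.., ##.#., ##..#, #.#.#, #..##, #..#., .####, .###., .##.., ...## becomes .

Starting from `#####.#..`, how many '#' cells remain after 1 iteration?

#.##..###
count of #: 6

6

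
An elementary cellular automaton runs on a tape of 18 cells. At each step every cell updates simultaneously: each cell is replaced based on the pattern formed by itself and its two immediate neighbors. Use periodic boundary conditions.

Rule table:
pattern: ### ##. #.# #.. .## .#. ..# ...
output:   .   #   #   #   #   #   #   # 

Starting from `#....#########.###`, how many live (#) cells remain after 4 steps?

######.......###..
#....#########.###  (repeats step 0; period 2)
step 4: #....#########.###
count of #: 13

13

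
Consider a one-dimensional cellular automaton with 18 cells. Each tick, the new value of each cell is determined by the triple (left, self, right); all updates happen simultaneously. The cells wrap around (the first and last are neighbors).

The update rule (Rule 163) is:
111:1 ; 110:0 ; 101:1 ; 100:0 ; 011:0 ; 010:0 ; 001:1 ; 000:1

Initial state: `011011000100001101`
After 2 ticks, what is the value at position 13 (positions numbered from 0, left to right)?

0

100100011001110010
001001100010100101
position 13 holds 0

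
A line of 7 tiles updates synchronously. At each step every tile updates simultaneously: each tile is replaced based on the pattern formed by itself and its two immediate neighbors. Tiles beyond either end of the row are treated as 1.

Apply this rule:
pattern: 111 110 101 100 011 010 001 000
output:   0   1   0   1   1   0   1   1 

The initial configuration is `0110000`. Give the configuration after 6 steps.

1110000

step 1: 0111111
step 2: 0100000
step 3: 0011111
step 4: 1110000
step 5: 0011111  (repeats step 3; period 2)
step 6: 1110000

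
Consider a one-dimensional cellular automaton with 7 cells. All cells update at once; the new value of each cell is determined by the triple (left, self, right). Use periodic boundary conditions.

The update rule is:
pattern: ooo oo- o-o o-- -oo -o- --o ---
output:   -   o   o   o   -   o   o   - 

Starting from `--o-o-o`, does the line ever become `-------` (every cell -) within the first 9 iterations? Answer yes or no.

ooooooo
-------
all cells are - at iteration 2

yes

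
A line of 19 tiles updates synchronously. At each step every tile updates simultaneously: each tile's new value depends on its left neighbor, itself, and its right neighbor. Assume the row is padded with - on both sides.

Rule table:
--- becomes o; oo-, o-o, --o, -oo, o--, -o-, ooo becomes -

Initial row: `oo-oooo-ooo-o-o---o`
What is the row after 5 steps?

step 1: ----------------o--
step 2: ooooooooooooooo---o
step 3: ----------------o--  (repeats step 1; period 2)
step 5: ----------------o--

----------------o--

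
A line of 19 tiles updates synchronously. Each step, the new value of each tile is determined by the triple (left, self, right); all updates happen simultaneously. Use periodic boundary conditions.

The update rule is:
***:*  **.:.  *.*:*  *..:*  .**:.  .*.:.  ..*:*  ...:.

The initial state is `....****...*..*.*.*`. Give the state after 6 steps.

.**.*..*.*.*..*.*.*

*..*.**.*.*.**.*.*.
.**.*..*.*.*..*.*.*
*..*.**.*.*.**.*.*.  (repeats step 1; period 2)
step 6: .**.*..*.*.*..*.*.*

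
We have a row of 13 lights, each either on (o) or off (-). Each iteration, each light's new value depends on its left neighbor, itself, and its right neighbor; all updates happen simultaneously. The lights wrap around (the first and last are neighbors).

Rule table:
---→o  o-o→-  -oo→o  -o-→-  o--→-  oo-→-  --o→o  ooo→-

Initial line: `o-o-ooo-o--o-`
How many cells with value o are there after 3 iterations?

iteration 1: ----o-----o--
iteration 2: oooo--oooo--o
iteration 3: -----oo----oo
count of o: 4

4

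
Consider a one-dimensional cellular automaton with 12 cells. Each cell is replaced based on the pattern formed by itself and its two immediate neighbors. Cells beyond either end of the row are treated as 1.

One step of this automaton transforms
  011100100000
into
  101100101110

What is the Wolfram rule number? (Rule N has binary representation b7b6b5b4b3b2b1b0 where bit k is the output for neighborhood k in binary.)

229

position 2: 111 → 1  (bit 7 = 1)
position 3: 110 → 1  (bit 6 = 1)
position 0: 101 → 1  (bit 5 = 1)
position 4: 100 → 0  (bit 4 = 0)
position 1: 011 → 0  (bit 3 = 0)
position 6: 010 → 1  (bit 2 = 1)
position 5: 001 → 0  (bit 1 = 0)
position 8: 000 → 1  (bit 0 = 1)
bits b7..b0 = 11100101 = 229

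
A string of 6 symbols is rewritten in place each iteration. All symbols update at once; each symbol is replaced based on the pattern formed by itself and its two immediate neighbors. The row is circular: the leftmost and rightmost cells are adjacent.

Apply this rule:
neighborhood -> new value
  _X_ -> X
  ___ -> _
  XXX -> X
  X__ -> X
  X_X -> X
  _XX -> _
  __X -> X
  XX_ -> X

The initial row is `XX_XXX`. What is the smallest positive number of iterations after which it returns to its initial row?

iteration 1: XXX_XX
iteration 2: XXXX_X
iteration 3: XXXXX_
iteration 4: _XXXXX
iteration 5: X_XXXX
iteration 6: XX_XXX

6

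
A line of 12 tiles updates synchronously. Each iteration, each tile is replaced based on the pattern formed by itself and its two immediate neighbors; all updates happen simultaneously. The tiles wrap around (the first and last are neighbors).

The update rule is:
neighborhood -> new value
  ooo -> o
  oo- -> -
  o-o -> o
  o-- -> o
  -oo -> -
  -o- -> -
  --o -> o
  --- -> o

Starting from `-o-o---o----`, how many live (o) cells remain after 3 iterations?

o-o-ooo-oooo
-o-o-o-o-ooo
o-o-o-o-o-o-
count of o: 6

6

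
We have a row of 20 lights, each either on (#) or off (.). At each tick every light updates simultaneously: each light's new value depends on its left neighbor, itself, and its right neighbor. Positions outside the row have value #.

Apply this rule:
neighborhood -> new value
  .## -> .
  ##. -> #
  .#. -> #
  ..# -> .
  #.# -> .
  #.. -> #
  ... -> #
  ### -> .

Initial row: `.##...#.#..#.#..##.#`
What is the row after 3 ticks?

..###.#.##.#.##..#..
#...#.#..#.#..##.##.
###.#.##.#.##..#..#.

###.#.##.#.##..#..#.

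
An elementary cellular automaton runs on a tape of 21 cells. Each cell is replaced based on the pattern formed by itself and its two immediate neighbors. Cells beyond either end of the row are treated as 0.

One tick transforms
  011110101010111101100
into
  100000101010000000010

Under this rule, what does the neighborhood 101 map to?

At position 5 the neighborhood is 101; the next row has 0 there.

0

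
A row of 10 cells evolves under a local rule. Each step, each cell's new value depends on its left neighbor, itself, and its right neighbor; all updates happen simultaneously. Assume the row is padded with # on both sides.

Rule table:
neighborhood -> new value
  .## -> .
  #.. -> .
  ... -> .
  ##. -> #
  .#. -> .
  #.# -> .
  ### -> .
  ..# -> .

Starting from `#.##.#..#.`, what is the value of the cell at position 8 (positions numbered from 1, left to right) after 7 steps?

#..#......
#.........
#.........  (fixed point — unchanged through step 7)
position 8 holds .

.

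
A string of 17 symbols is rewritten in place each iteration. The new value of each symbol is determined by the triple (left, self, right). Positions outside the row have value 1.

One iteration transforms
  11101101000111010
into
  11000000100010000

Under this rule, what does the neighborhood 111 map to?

1

At position 0 the neighborhood is 111; the next row has 1 there.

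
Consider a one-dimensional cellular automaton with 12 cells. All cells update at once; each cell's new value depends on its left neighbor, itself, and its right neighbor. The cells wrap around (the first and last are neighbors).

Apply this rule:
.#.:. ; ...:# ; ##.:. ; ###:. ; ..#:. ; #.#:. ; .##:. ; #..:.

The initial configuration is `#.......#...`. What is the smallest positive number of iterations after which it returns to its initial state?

..#####...#.
#.......#...

2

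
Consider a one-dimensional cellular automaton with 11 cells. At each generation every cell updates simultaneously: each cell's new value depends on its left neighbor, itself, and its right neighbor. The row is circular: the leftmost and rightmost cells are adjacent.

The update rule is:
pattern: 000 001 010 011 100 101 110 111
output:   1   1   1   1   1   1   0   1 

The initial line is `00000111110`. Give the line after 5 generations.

generation 1: 11111111101
generation 2: 11111111011
generation 3: 11111110111
generation 4: 11111101111
generation 5: 11111011111

11111011111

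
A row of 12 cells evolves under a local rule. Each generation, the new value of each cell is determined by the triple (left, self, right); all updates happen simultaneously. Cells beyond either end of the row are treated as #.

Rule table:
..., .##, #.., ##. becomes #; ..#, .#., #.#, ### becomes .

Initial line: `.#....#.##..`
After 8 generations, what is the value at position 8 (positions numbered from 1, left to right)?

generation 1: ..###...###.
generation 2: #.#.###.#.#.
generation 3: #...#.#.....
generation 4: ###....####.
generation 5: ..####.#..#.
generation 6: #.#..#..#...
generation 7: #..#..#..##.
generation 8: ##..#..#.##.
position 8 holds #

#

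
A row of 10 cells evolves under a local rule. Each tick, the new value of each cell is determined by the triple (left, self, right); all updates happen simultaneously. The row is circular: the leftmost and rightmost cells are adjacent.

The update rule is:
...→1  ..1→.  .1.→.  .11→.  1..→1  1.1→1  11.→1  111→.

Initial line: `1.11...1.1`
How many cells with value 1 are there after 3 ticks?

5

11.111..1.
.11..11..1
1.11..11..
count of 1: 5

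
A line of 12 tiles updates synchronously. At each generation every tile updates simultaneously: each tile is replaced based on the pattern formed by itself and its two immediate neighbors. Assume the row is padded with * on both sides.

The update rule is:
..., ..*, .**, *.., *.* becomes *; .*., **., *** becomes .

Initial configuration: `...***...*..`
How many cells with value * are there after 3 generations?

9

generation 1: ****..***.**
generation 2: ....***..**.
generation 3: *****..***.*
count of *: 9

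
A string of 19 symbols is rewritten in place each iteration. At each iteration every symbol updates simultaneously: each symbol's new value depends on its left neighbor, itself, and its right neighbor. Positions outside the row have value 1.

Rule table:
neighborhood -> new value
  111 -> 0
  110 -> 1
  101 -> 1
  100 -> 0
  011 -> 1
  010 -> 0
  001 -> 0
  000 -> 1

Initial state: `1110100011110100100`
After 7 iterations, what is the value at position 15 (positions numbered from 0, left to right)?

0011001010011000000
0011000100011011110
0011010001011110011
0011100100110010010
0010100000110000001
0001001110110111101
0100001011111100111
position 15 holds 0

0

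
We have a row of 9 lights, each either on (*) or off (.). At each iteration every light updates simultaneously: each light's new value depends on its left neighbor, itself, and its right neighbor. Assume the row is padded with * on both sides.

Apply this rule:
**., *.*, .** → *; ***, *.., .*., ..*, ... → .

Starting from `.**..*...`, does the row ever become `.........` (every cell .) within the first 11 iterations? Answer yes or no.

***......
..*......
.........
all cells are . at iteration 3

yes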